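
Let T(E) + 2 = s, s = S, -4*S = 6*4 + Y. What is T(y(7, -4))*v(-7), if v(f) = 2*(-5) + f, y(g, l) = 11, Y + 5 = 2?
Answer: 493/4 ≈ 123.25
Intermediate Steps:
Y = -3 (Y = -5 + 2 = -3)
S = -21/4 (S = -(6*4 - 3)/4 = -(24 - 3)/4 = -¼*21 = -21/4 ≈ -5.2500)
s = -21/4 ≈ -5.2500
T(E) = -29/4 (T(E) = -2 - 21/4 = -29/4)
v(f) = -10 + f
T(y(7, -4))*v(-7) = -29*(-10 - 7)/4 = -29/4*(-17) = 493/4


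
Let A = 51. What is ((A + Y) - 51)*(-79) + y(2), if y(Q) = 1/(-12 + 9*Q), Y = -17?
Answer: 8059/6 ≈ 1343.2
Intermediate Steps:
((A + Y) - 51)*(-79) + y(2) = ((51 - 17) - 51)*(-79) + 1/(3*(-4 + 3*2)) = (34 - 51)*(-79) + 1/(3*(-4 + 6)) = -17*(-79) + (⅓)/2 = 1343 + (⅓)*(½) = 1343 + ⅙ = 8059/6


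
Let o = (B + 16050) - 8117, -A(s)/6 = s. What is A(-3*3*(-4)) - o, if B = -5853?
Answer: -2296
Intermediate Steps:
A(s) = -6*s
o = 2080 (o = (-5853 + 16050) - 8117 = 10197 - 8117 = 2080)
A(-3*3*(-4)) - o = -6*(-3*3)*(-4) - 1*2080 = -(-54)*(-4) - 2080 = -6*36 - 2080 = -216 - 2080 = -2296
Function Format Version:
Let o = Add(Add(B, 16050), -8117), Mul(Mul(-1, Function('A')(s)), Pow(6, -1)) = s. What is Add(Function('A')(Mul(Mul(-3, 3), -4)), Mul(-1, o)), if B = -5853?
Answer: -2296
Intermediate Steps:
Function('A')(s) = Mul(-6, s)
o = 2080 (o = Add(Add(-5853, 16050), -8117) = Add(10197, -8117) = 2080)
Add(Function('A')(Mul(Mul(-3, 3), -4)), Mul(-1, o)) = Add(Mul(-6, Mul(Mul(-3, 3), -4)), Mul(-1, 2080)) = Add(Mul(-6, Mul(-9, -4)), -2080) = Add(Mul(-6, 36), -2080) = Add(-216, -2080) = -2296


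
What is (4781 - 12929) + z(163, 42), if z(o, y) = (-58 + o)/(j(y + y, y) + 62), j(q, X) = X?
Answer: -847287/104 ≈ -8147.0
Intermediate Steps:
z(o, y) = (-58 + o)/(62 + y) (z(o, y) = (-58 + o)/(y + 62) = (-58 + o)/(62 + y))
(4781 - 12929) + z(163, 42) = (4781 - 12929) + (-58 + 163)/(62 + 42) = -8148 + 105/104 = -847287/104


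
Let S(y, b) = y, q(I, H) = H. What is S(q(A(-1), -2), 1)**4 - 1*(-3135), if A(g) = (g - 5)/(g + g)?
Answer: 3151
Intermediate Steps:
A(g) = (-5 + g)/(2*g) (A(g) = (-5 + g)/((2*g)) = (-5 + g)*(1/(2*g)) = (-5 + g)/(2*g))
S(q(A(-1), -2), 1)**4 - 1*(-3135) = (-2)**4 - 1*(-3135) = 16 + 3135 = 3151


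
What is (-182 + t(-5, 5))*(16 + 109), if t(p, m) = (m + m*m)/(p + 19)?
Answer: -157375/7 ≈ -22482.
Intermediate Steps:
t(p, m) = (m + m²)/(19 + p)
(-182 + t(-5, 5))*(16 + 109) = (-182 + 5*(1 + 5)/(19 - 5))*(16 + 109) = (-182 + 5*6/14)*125 = (-182 + 5*(1/14)*6)*125 = (-182 + 15/7)*125 = -1259/7*125 = -157375/7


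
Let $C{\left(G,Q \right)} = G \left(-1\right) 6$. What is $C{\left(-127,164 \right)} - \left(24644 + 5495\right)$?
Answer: $-29377$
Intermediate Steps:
$C{\left(G,Q \right)} = - 6 G$ ($C{\left(G,Q \right)} = - G 6 = - 6 G$)
$C{\left(-127,164 \right)} - \left(24644 + 5495\right) = \left(-6\right) \left(-127\right) - \left(24644 + 5495\right) = 762 - 30139 = -29377$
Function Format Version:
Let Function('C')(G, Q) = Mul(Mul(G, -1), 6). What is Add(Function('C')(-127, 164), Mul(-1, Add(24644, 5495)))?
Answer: -29377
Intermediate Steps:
Function('C')(G, Q) = Mul(-6, G) (Function('C')(G, Q) = Mul(Mul(-1, G), 6) = Mul(-6, G))
Add(Function('C')(-127, 164), Mul(-1, Add(24644, 5495))) = Add(Mul(-6, -127), Mul(-1, Add(24644, 5495))) = Add(762, Mul(-1, 30139)) = Add(762, -30139) = -29377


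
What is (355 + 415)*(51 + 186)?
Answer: 182490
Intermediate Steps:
(355 + 415)*(51 + 186) = 770*237 = 182490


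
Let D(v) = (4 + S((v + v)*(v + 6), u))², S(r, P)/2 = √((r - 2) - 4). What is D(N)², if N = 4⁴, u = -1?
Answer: 287939557952 + 17170176*√134138 ≈ 2.9423e+11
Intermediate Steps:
S(r, P) = 2*√(-6 + r) (S(r, P) = 2*√((r - 2) - 4) = 2*√((-2 + r) - 4) = 2*√(-6 + r))
N = 256
D(v) = (4 + 2*√(-6 + 2*v*(6 + v)))² (D(v) = (4 + 2*√(-6 + (v + v)*(v + 6)))² = (4 + 2*√(-6 + (2*v)*(6 + v)))² = (4 + 2*√(-6 + 2*v*(6 + v)))²)
D(N)² = (4*(2 + √2*√(-3 + 256*(6 + 256)))²)² = (4*(2 + √2*√(-3 + 256*262))²)² = (4*(2 + √2*√(-3 + 67072))²)² = (4*(2 + √2*√67069)²)² = (4*(2 + √134138)²)² = 16*(2 + √134138)⁴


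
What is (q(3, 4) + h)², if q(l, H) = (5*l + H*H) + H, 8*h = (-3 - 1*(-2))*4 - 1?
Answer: 75625/64 ≈ 1181.6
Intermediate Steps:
h = -5/8 (h = ((-3 - 1*(-2))*4 - 1)/8 = ((-3 + 2)*4 - 1)/8 = (-1*4 - 1)/8 = (-4 - 1)/8 = (⅛)*(-5) = -5/8 ≈ -0.62500)
q(l, H) = H + H² + 5*l (q(l, H) = (5*l + H²) + H = (H² + 5*l) + H = H + H² + 5*l)
(q(3, 4) + h)² = ((4 + 4² + 5*3) - 5/8)² = ((4 + 16 + 15) - 5/8)² = (35 - 5/8)² = (275/8)² = 75625/64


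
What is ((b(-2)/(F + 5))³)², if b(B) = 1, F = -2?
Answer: 1/729 ≈ 0.0013717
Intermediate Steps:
((b(-2)/(F + 5))³)² = ((1/(-2 + 5))³)² = ((1/3)³)² = ((1*(⅓))³)² = ((⅓)³)² = (1/27)² = 1/729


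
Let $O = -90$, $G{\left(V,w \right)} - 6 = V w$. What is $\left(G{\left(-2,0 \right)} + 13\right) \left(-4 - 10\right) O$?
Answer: $23940$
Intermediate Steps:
$G{\left(V,w \right)} = 6 + V w$
$\left(G{\left(-2,0 \right)} + 13\right) \left(-4 - 10\right) O = \left(\left(6 - 0\right) + 13\right) \left(-4 - 10\right) \left(-90\right) = \left(\left(6 + 0\right) + 13\right) \left(-14\right) \left(-90\right) = \left(6 + 13\right) \left(-14\right) \left(-90\right) = 19 \left(-14\right) \left(-90\right) = \left(-266\right) \left(-90\right) = 23940$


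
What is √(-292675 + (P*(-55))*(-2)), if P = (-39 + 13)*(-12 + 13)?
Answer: I*√295535 ≈ 543.63*I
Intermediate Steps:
P = -26 (P = -26*1 = -26)
√(-292675 + (P*(-55))*(-2)) = √(-292675 - 26*(-55)*(-2)) = √(-292675 + 1430*(-2)) = √(-292675 - 2860) = √(-295535) = I*√295535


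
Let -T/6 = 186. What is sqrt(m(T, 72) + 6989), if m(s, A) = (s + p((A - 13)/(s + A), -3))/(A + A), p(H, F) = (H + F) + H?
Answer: 5*sqrt(1217454742)/2088 ≈ 83.554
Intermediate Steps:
T = -1116 (T = -6*186 = -1116)
p(H, F) = F + 2*H (p(H, F) = (F + H) + H = F + 2*H)
m(s, A) = (-3 + s + 2*(-13 + A)/(A + s))/(2*A) (m(s, A) = (s + (-3 + 2*((A - 13)/(s + A))))/(A + A) = (s + (-3 + 2*((-13 + A)/(A + s))))/((2*A)) = (s + (-3 + 2*((-13 + A)/(A + s))))*(1/(2*A)) = (s + (-3 + 2*(-13 + A)/(A + s)))*(1/(2*A)) = (-3 + s + 2*(-13 + A)/(A + s))*(1/(2*A)) = (-3 + s + 2*(-13 + A)/(A + s))/(2*A))
sqrt(m(T, 72) + 6989) = sqrt((1/2)*(-26 - 1*72 - 3*(-1116) - 1116*(72 - 1116))/(72*(72 - 1116)) + 6989) = sqrt((1/2)*(1/72)*(-26 - 72 + 3348 - 1116*(-1044))/(-1044) + 6989) = sqrt((1/2)*(1/72)*(-1/1044)*(-26 - 72 + 3348 + 1165104) + 6989) = sqrt((1/2)*(1/72)*(-1/1044)*1168354 + 6989) = sqrt(-584177/75168 + 6989) = sqrt(524764975/75168) = 5*sqrt(1217454742)/2088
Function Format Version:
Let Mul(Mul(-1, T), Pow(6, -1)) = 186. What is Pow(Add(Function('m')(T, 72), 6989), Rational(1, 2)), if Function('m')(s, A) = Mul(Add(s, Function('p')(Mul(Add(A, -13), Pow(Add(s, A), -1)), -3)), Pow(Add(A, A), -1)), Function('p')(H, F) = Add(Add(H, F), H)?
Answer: Mul(Rational(5, 2088), Pow(1217454742, Rational(1, 2))) ≈ 83.554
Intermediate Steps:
T = -1116 (T = Mul(-6, 186) = -1116)
Function('p')(H, F) = Add(F, Mul(2, H)) (Function('p')(H, F) = Add(Add(F, H), H) = Add(F, Mul(2, H)))
Function('m')(s, A) = Mul(Rational(1, 2), Pow(A, -1), Add(-3, s, Mul(2, Pow(Add(A, s), -1), Add(-13, A)))) (Function('m')(s, A) = Mul(Add(s, Add(-3, Mul(2, Mul(Add(A, -13), Pow(Add(s, A), -1))))), Pow(Add(A, A), -1)) = Mul(Add(s, Add(-3, Mul(2, Mul(Add(-13, A), Pow(Add(A, s), -1))))), Pow(Mul(2, A), -1)) = Mul(Add(s, Add(-3, Mul(2, Mul(Pow(Add(A, s), -1), Add(-13, A))))), Mul(Rational(1, 2), Pow(A, -1))) = Mul(Add(s, Add(-3, Mul(2, Pow(Add(A, s), -1), Add(-13, A)))), Mul(Rational(1, 2), Pow(A, -1))) = Mul(Add(-3, s, Mul(2, Pow(Add(A, s), -1), Add(-13, A))), Mul(Rational(1, 2), Pow(A, -1))) = Mul(Rational(1, 2), Pow(A, -1), Add(-3, s, Mul(2, Pow(Add(A, s), -1), Add(-13, A)))))
Pow(Add(Function('m')(T, 72), 6989), Rational(1, 2)) = Pow(Add(Mul(Rational(1, 2), Pow(72, -1), Pow(Add(72, -1116), -1), Add(-26, Mul(-1, 72), Mul(-3, -1116), Mul(-1116, Add(72, -1116)))), 6989), Rational(1, 2)) = Pow(Add(Mul(Rational(1, 2), Rational(1, 72), Pow(-1044, -1), Add(-26, -72, 3348, Mul(-1116, -1044))), 6989), Rational(1, 2)) = Pow(Add(Mul(Rational(1, 2), Rational(1, 72), Rational(-1, 1044), Add(-26, -72, 3348, 1165104)), 6989), Rational(1, 2)) = Pow(Add(Mul(Rational(1, 2), Rational(1, 72), Rational(-1, 1044), 1168354), 6989), Rational(1, 2)) = Pow(Add(Rational(-584177, 75168), 6989), Rational(1, 2)) = Pow(Rational(524764975, 75168), Rational(1, 2)) = Mul(Rational(5, 2088), Pow(1217454742, Rational(1, 2)))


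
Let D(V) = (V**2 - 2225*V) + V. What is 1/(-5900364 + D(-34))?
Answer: -1/5823592 ≈ -1.7172e-7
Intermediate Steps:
D(V) = V**2 - 2224*V
1/(-5900364 + D(-34)) = 1/(-5900364 - 34*(-2224 - 34)) = 1/(-5900364 - 34*(-2258)) = 1/(-5900364 + 76772) = 1/(-5823592) = -1/5823592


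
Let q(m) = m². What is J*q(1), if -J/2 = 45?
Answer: -90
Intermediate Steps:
J = -90 (J = -2*45 = -90)
J*q(1) = -90*1² = -90*1 = -90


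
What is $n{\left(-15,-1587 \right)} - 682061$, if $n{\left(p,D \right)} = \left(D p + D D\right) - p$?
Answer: $1860328$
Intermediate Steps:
$n{\left(p,D \right)} = D^{2} - p + D p$ ($n{\left(p,D \right)} = \left(D p + D^{2}\right) - p = \left(D^{2} + D p\right) - p = D^{2} - p + D p$)
$n{\left(-15,-1587 \right)} - 682061 = \left(\left(-1587\right)^{2} - -15 - -23805\right) - 682061 = \left(2518569 + 15 + 23805\right) - 682061 = 2542389 - 682061 = 1860328$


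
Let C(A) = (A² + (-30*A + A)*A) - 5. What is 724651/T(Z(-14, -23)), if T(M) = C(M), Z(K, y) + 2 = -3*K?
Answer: -724651/44805 ≈ -16.173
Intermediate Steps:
C(A) = -5 - 28*A² (C(A) = (A² + (-29*A)*A) - 5 = (A² - 29*A²) - 5 = -28*A² - 5 = -5 - 28*A²)
Z(K, y) = -2 - 3*K
T(M) = -5 - 28*M²
724651/T(Z(-14, -23)) = 724651/(-5 - 28*(-2 - 3*(-14))²) = 724651/(-5 - 28*(-2 + 42)²) = 724651/(-5 - 28*40²) = 724651/(-5 - 28*1600) = 724651/(-5 - 44800) = 724651/(-44805) = 724651*(-1/44805) = -724651/44805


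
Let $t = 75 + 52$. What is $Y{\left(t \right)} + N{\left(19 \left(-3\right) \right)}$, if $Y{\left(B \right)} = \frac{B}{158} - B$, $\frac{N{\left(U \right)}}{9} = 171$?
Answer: $\frac{223223}{158} \approx 1412.8$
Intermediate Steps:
$N{\left(U \right)} = 1539$ ($N{\left(U \right)} = 9 \cdot 171 = 1539$)
$t = 127$
$Y{\left(B \right)} = - \frac{157 B}{158}$ ($Y{\left(B \right)} = B \frac{1}{158} - B = \frac{B}{158} - B = - \frac{157 B}{158}$)
$Y{\left(t \right)} + N{\left(19 \left(-3\right) \right)} = \left(- \frac{157}{158}\right) 127 + 1539 = - \frac{19939}{158} + 1539 = \frac{223223}{158}$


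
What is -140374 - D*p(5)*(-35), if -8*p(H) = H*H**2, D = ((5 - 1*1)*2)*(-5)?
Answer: -118499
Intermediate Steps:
D = -40 (D = ((5 - 1)*2)*(-5) = (4*2)*(-5) = 8*(-5) = -40)
p(H) = -H**3/8 (p(H) = -H*H**2/8 = -H**3/8)
-140374 - D*p(5)*(-35) = -140374 - (-(-5)*5**3)*(-35) = -140374 - (-(-5)*125)*(-35) = -140374 - (-40*(-125/8))*(-35) = -140374 - 625*(-35) = -140374 - 1*(-21875) = -140374 + 21875 = -118499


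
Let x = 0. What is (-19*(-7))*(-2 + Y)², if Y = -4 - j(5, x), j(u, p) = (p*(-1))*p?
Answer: 4788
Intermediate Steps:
j(u, p) = -p² (j(u, p) = (-p)*p = -p²)
Y = -4 (Y = -4 - (-1)*0² = -4 - (-1)*0 = -4 - 1*0 = -4 + 0 = -4)
(-19*(-7))*(-2 + Y)² = (-19*(-7))*(-2 - 4)² = 133*(-6)² = 133*36 = 4788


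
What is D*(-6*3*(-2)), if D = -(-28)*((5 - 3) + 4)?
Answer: 6048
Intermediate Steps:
D = 168 (D = -(-28)*(2 + 4) = -(-28)*6 = -14*(-12) = 168)
D*(-6*3*(-2)) = 168*(-6*3*(-2)) = 168*(-18*(-2)) = 168*36 = 6048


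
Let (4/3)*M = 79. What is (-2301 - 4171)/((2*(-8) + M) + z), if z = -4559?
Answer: 25888/18063 ≈ 1.4332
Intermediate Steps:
M = 237/4 (M = (¾)*79 = 237/4 ≈ 59.250)
(-2301 - 4171)/((2*(-8) + M) + z) = (-2301 - 4171)/((2*(-8) + 237/4) - 4559) = -6472/((-16 + 237/4) - 4559) = -6472/(173/4 - 4559) = -6472/(-18063/4) = -6472*(-4/18063) = 25888/18063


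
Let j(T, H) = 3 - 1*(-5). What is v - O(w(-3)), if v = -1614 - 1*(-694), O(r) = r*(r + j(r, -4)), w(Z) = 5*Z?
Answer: -1025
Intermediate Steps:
j(T, H) = 8 (j(T, H) = 3 + 5 = 8)
O(r) = r*(8 + r) (O(r) = r*(r + 8) = r*(8 + r))
v = -920 (v = -1614 + 694 = -920)
v - O(w(-3)) = -920 - 5*(-3)*(8 + 5*(-3)) = -920 - (-15)*(8 - 15) = -920 - (-15)*(-7) = -920 - 1*105 = -920 - 105 = -1025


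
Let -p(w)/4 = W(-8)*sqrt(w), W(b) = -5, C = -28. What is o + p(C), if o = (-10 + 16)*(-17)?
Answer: -102 + 40*I*sqrt(7) ≈ -102.0 + 105.83*I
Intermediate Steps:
o = -102 (o = 6*(-17) = -102)
p(w) = 20*sqrt(w) (p(w) = -(-20)*sqrt(w) = 20*sqrt(w))
o + p(C) = -102 + 20*sqrt(-28) = -102 + 20*(2*I*sqrt(7)) = -102 + 40*I*sqrt(7)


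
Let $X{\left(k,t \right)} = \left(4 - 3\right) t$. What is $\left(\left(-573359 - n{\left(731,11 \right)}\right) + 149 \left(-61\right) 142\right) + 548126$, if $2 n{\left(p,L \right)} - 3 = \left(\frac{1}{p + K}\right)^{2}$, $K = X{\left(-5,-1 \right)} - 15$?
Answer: $- \frac{672706918813}{511225} \approx -1.3159 \cdot 10^{6}$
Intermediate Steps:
$X{\left(k,t \right)} = t$ ($X{\left(k,t \right)} = 1 t = t$)
$K = -16$ ($K = -1 - 15 = -16$)
$n{\left(p,L \right)} = \frac{3}{2} + \frac{1}{2 \left(-16 + p\right)^{2}}$ ($n{\left(p,L \right)} = \frac{3}{2} + \frac{\left(\frac{1}{p - 16}\right)^{2}}{2} = \frac{3}{2} + \frac{\left(\frac{1}{-16 + p}\right)^{2}}{2} = \frac{3}{2} + \frac{1}{2 \left(-16 + p\right)^{2}}$)
$\left(\left(-573359 - n{\left(731,11 \right)}\right) + 149 \left(-61\right) 142\right) + 548126 = \left(\left(-573359 - \left(\frac{3}{2} + \frac{1}{2 \left(-16 + 731\right)^{2}}\right)\right) + 149 \left(-61\right) 142\right) + 548126 = \left(\left(-573359 - \left(\frac{3}{2} + \frac{1}{2 \cdot 511225}\right)\right) - 1290638\right) + 548126 = \left(\left(-573359 - \left(\frac{3}{2} + \frac{1}{2} \cdot \frac{1}{511225}\right)\right) - 1290638\right) + 548126 = \left(\left(-573359 - \left(\frac{3}{2} + \frac{1}{1022450}\right)\right) - 1290638\right) + 548126 = \left(\left(-573359 - \frac{766838}{511225}\right) - 1290638\right) + 548126 = \left(- \frac{293116221613}{511225} - 1290638\right) + 548126 = - \frac{952922633163}{511225} + 548126 = - \frac{672706918813}{511225}$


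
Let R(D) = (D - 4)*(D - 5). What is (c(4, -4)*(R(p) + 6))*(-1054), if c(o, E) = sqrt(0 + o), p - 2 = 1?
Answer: -16864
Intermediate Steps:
p = 3 (p = 2 + 1 = 3)
c(o, E) = sqrt(o)
R(D) = (-5 + D)*(-4 + D) (R(D) = (-4 + D)*(-5 + D) = (-5 + D)*(-4 + D))
(c(4, -4)*(R(p) + 6))*(-1054) = (sqrt(4)*((20 + 3**2 - 9*3) + 6))*(-1054) = (2*((20 + 9 - 27) + 6))*(-1054) = (2*(2 + 6))*(-1054) = (2*8)*(-1054) = 16*(-1054) = -16864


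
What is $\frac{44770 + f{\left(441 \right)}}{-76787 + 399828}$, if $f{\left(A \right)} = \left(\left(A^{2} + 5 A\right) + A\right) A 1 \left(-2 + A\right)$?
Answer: $\frac{38163634843}{323041} \approx 1.1814 \cdot 10^{5}$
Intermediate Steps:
$f{\left(A \right)} = A \left(-2 + A\right) \left(A^{2} + 6 A\right)$ ($f{\left(A \right)} = \left(A^{2} + 6 A\right) A \left(-2 + A\right) = A \left(A^{2} + 6 A\right) \left(-2 + A\right) = A \left(-2 + A\right) \left(A^{2} + 6 A\right)$)
$\frac{44770 + f{\left(441 \right)}}{-76787 + 399828} = \frac{44770 + 441^{2} \left(-12 + 441^{2} + 4 \cdot 441\right)}{-76787 + 399828} = \frac{44770 + 194481 \left(-12 + 194481 + 1764\right)}{323041} = \left(44770 + 194481 \cdot 196233\right) \frac{1}{323041} = \left(44770 + 38163590073\right) \frac{1}{323041} = 38163634843 \cdot \frac{1}{323041} = \frac{38163634843}{323041}$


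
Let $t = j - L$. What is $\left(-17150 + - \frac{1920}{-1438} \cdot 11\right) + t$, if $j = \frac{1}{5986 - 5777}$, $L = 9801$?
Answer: $- \frac{4047745962}{150271} \approx -26936.0$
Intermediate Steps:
$j = \frac{1}{209} \approx 0.0047847$
$t = - \frac{2048408}{209}$ ($t = \frac{1}{209} - 9801 = - \frac{2048408}{209} \approx -9801.0$)
$\left(-17150 + - \frac{1920}{-1438} \cdot 11\right) + t = \left(-17150 + - \frac{1920}{-1438} \cdot 11\right) - \frac{2048408}{209} = \left(-17150 + \left(-1920\right) \left(- \frac{1}{1438}\right) 11\right) - \frac{2048408}{209} = \left(-17150 + \frac{960}{719} \cdot 11\right) - \frac{2048408}{209} = \left(-17150 + \frac{10560}{719}\right) - \frac{2048408}{209} = - \frac{12320290}{719} - \frac{2048408}{209} = - \frac{4047745962}{150271}$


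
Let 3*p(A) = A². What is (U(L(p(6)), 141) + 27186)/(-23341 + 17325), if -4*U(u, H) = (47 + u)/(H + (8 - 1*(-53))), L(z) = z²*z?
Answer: -21964513/4860928 ≈ -4.5186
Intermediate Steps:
p(A) = A²/3
L(z) = z³
U(u, H) = -(47 + u)/(4*(61 + H)) (U(u, H) = -(47 + u)/(4*(H + (8 - 1*(-53)))) = -(47 + u)/(4*(H + (8 + 53))) = -(47 + u)/(4*(H + 61)) = -(47 + u)/(4*(61 + H)))
(U(L(p(6)), 141) + 27186)/(-23341 + 17325) = ((-47 - ((⅓)*6²)³)/(4*(61 + 141)) + 27186)/(-23341 + 17325) = ((¼)*(-47 - ((⅓)*36)³)/202 + 27186)/(-6016) = ((¼)*(1/202)*(-47 - 1*12³) + 27186)*(-1/6016) = ((¼)*(1/202)*(-47 - 1*1728) + 27186)*(-1/6016) = ((¼)*(1/202)*(-47 - 1728) + 27186)*(-1/6016) = ((¼)*(1/202)*(-1775) + 27186)*(-1/6016) = (-1775/808 + 27186)*(-1/6016) = (21964513/808)*(-1/6016) = -21964513/4860928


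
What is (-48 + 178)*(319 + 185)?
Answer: 65520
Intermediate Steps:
(-48 + 178)*(319 + 185) = 130*504 = 65520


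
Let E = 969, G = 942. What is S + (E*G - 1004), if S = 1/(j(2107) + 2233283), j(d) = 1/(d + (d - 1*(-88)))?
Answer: 8760136959714100/9607583467 ≈ 9.1179e+5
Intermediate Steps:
j(d) = 1/(88 + 2*d) (j(d) = 1/(d + (d + 88)) = 1/(d + (88 + d)) = 1/(88 + 2*d))
S = 4302/9607583467 (S = 1/(1/(2*(44 + 2107)) + 2233283) = 1/((1/2)/2151 + 2233283) = 1/((1/2)*(1/2151) + 2233283) = 1/(1/4302 + 2233283) = 1/(9607583467/4302) = 4302/9607583467 ≈ 4.4777e-7)
S + (E*G - 1004) = 4302/9607583467 + (969*942 - 1004) = 4302/9607583467 + (912798 - 1004) = 4302/9607583467 + 911794 = 8760136959714100/9607583467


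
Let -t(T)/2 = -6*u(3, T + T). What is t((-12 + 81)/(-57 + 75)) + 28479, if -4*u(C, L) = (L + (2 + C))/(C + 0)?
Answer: 85399/3 ≈ 28466.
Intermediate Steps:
u(C, L) = -(2 + C + L)/(4*C) (u(C, L) = -(L + (2 + C))/(4*(C + 0)) = -(2 + C + L)/(4*C))
t(T) = -5 - 2*T (t(T) = -(-12)*(¼)*(-2 - 1*3 - (T + T))/3 = -(-12)*(¼)*(⅓)*(-2 - 3 - 2*T) = -(-12)*(¼)*(⅓)*(-5 - 2*T) = -(-12)*(-5/12 - T/6) = -2*(5/2 + T) = -5 - 2*T)
t((-12 + 81)/(-57 + 75)) + 28479 = (-5 - 2*(-12 + 81)/(-57 + 75)) + 28479 = (-5 - 138/18) + 28479 = (-5 - 2*23/6) + 28479 = (-5 - 23/3) + 28479 = -38/3 + 28479 = 85399/3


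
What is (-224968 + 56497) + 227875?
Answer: 59404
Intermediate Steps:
(-224968 + 56497) + 227875 = -168471 + 227875 = 59404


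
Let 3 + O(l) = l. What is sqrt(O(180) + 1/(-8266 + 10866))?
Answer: sqrt(11965226)/260 ≈ 13.304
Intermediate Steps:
O(l) = -3 + l
sqrt(O(180) + 1/(-8266 + 10866)) = sqrt((-3 + 180) + 1/(-8266 + 10866)) = sqrt(177 + 1/2600) = sqrt(460201/2600) = sqrt(11965226)/260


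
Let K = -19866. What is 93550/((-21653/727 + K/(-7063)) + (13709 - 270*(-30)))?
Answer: 34311473825/7989027318 ≈ 4.2948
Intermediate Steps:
93550/((-21653/727 + K/(-7063)) + (13709 - 270*(-30))) = 93550/((-21653/727 - 19866/(-7063)) + (13709 - 270*(-30))) = 93550/((-21653*1/727 - 19866*(-1/7063)) + (13709 - 1*(-8100))) = 93550/((-21653/727 + 2838/1009) + (13709 + 8100)) = 93550/(-19784651/733543 + 21809) = 93550/(15978054636/733543) = 93550*(733543/15978054636) = 34311473825/7989027318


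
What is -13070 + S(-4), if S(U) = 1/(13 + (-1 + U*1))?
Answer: -104559/8 ≈ -13070.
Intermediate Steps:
S(U) = 1/(12 + U) (S(U) = 1/(13 + (-1 + U)) = 1/(12 + U))
-13070 + S(-4) = -13070 + 1/(12 - 4) = -13070 + 1/8 = -13070 + ⅛ = -104559/8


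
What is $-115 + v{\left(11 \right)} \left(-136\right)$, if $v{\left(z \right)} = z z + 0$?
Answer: $-16571$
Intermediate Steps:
$v{\left(z \right)} = z^{2}$ ($v{\left(z \right)} = z^{2} + 0 = z^{2}$)
$-115 + v{\left(11 \right)} \left(-136\right) = -115 + 11^{2} \left(-136\right) = -115 + 121 \left(-136\right) = -115 - 16456 = -16571$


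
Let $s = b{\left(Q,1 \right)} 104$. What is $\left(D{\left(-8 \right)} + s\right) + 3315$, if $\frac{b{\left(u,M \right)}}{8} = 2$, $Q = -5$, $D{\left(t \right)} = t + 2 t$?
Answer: $4955$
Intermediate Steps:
$D{\left(t \right)} = 3 t$
$b{\left(u,M \right)} = 16$ ($b{\left(u,M \right)} = 8 \cdot 2 = 16$)
$s = 1664$ ($s = 16 \cdot 104 = 1664$)
$\left(D{\left(-8 \right)} + s\right) + 3315 = \left(3 \left(-8\right) + 1664\right) + 3315 = \left(-24 + 1664\right) + 3315 = 1640 + 3315 = 4955$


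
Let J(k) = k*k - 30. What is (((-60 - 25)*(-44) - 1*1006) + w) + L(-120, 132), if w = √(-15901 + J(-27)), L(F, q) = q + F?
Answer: 2746 + I*√15202 ≈ 2746.0 + 123.3*I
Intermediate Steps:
J(k) = -30 + k² (J(k) = k² - 30 = -30 + k²)
L(F, q) = F + q
w = I*√15202 (w = √(-15901 + (-30 + (-27)²)) = √(-15901 + (-30 + 729)) = √(-15901 + 699) = √(-15202) = I*√15202 ≈ 123.3*I)
(((-60 - 25)*(-44) - 1*1006) + w) + L(-120, 132) = (((-60 - 25)*(-44) - 1*1006) + I*√15202) + (-120 + 132) = ((-85*(-44) - 1006) + I*√15202) + 12 = ((3740 - 1006) + I*√15202) + 12 = (2734 + I*√15202) + 12 = 2746 + I*√15202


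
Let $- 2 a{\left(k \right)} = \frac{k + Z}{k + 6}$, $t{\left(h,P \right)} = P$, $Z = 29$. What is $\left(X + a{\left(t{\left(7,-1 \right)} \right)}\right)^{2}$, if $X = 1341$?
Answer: $\frac{44769481}{25} \approx 1.7908 \cdot 10^{6}$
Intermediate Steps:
$a{\left(k \right)} = - \frac{29 + k}{2 \left(6 + k\right)}$ ($a{\left(k \right)} = - \frac{\left(k + 29\right) \frac{1}{k + 6}}{2} = - \frac{\left(29 + k\right) \frac{1}{6 + k}}{2} = - \frac{\frac{1}{6 + k} \left(29 + k\right)}{2} = - \frac{29 + k}{2 \left(6 + k\right)}$)
$\left(X + a{\left(t{\left(7,-1 \right)} \right)}\right)^{2} = \left(1341 + \frac{-29 - -1}{2 \left(6 - 1\right)}\right)^{2} = \left(1341 + \frac{-29 + 1}{2 \cdot 5}\right)^{2} = \left(1341 + \frac{1}{2} \cdot \frac{1}{5} \left(-28\right)\right)^{2} = \left(1341 - \frac{14}{5}\right)^{2} = \left(\frac{6691}{5}\right)^{2} = \frac{44769481}{25}$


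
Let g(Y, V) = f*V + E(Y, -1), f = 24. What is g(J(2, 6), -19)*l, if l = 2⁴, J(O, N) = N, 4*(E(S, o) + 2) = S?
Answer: -7304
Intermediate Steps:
E(S, o) = -2 + S/4
g(Y, V) = -2 + 24*V + Y/4 (g(Y, V) = 24*V + (-2 + Y/4) = -2 + 24*V + Y/4)
l = 16
g(J(2, 6), -19)*l = (-2 + 24*(-19) + (¼)*6)*16 = (-2 - 456 + 3/2)*16 = -913/2*16 = -7304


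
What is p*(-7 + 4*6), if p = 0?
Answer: 0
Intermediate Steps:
p*(-7 + 4*6) = 0*(-7 + 4*6) = 0*(-7 + 24) = 0*17 = 0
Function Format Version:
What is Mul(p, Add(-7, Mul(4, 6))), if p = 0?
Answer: 0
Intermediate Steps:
Mul(p, Add(-7, Mul(4, 6))) = Mul(0, Add(-7, Mul(4, 6))) = Mul(0, Add(-7, 24)) = Mul(0, 17) = 0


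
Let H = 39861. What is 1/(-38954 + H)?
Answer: 1/907 ≈ 0.0011025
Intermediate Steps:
1/(-38954 + H) = 1/(-38954 + 39861) = 1/907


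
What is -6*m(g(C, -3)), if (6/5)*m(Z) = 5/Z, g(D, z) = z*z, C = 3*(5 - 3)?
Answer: -25/9 ≈ -2.7778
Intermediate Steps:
C = 6 (C = 3*2 = 6)
g(D, z) = z**2
m(Z) = 25/(6*Z) (m(Z) = 5*(5/Z)/6 = 25/(6*Z))
-6*m(g(C, -3)) = -25/((-3)**2) = -25/9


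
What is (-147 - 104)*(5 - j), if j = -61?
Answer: -16566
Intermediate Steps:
(-147 - 104)*(5 - j) = (-147 - 104)*(5 - 1*(-61)) = -251*(5 + 61) = -251*66 = -16566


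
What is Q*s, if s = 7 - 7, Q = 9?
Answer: 0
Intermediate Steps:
s = 0
Q*s = 9*0 = 0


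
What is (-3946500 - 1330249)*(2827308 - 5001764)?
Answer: 11474058523544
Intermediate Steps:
(-3946500 - 1330249)*(2827308 - 5001764) = -5276749*(-2174456) = 11474058523544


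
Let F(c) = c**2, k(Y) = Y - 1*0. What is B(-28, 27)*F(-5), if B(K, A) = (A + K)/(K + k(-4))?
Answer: 25/32 ≈ 0.78125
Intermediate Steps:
k(Y) = Y (k(Y) = Y + 0 = Y)
B(K, A) = (A + K)/(-4 + K) (B(K, A) = (A + K)/(K - 4) = (A + K)/(-4 + K))
B(-28, 27)*F(-5) = ((27 - 28)/(-4 - 28))*(-5)**2 = (-1/(-32))*25 = -1/32*(-1)*25 = (1/32)*25 = 25/32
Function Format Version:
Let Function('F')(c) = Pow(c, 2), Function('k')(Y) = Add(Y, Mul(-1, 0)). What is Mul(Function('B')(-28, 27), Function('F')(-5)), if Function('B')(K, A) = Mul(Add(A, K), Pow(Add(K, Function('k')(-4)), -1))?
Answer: Rational(25, 32) ≈ 0.78125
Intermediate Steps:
Function('k')(Y) = Y (Function('k')(Y) = Add(Y, 0) = Y)
Function('B')(K, A) = Mul(Pow(Add(-4, K), -1), Add(A, K)) (Function('B')(K, A) = Mul(Add(A, K), Pow(Add(K, -4), -1)) = Mul(Add(A, K), Pow(Add(-4, K), -1)) = Mul(Pow(Add(-4, K), -1), Add(A, K)))
Mul(Function('B')(-28, 27), Function('F')(-5)) = Mul(Mul(Pow(Add(-4, -28), -1), Add(27, -28)), Pow(-5, 2)) = Mul(Mul(Pow(-32, -1), -1), 25) = Mul(Mul(Rational(-1, 32), -1), 25) = Mul(Rational(1, 32), 25) = Rational(25, 32)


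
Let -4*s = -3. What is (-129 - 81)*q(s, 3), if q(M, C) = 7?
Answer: -1470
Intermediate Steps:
s = ¾ (s = -¼*(-3) = ¾ ≈ 0.75000)
(-129 - 81)*q(s, 3) = (-129 - 81)*7 = -210*7 = -1470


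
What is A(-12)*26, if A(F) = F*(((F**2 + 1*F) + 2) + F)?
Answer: -38064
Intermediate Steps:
A(F) = F*(2 + F**2 + 2*F) (A(F) = F*(((F**2 + F) + 2) + F) = F*(((F + F**2) + 2) + F) = F*((2 + F + F**2) + F) = F*(2 + F**2 + 2*F))
A(-12)*26 = -12*(2 + (-12)**2 + 2*(-12))*26 = -12*(2 + 144 - 24)*26 = -12*122*26 = -1464*26 = -38064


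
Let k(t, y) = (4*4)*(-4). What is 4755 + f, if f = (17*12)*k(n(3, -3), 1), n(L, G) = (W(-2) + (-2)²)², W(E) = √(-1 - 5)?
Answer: -8301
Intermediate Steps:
W(E) = I*√6 (W(E) = √(-6) = I*√6)
n(L, G) = (4 + I*√6)² (n(L, G) = (I*√6 + (-2)²)² = (I*√6 + 4)² = (4 + I*√6)²)
k(t, y) = -64 (k(t, y) = 16*(-4) = -64)
f = -13056 (f = (17*12)*(-64) = 204*(-64) = -13056)
4755 + f = 4755 - 13056 = -8301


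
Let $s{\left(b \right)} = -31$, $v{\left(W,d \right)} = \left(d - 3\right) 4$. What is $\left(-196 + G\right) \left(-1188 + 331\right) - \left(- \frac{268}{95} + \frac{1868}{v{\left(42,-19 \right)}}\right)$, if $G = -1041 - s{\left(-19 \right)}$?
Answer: $\frac{2160153041}{2090} \approx 1.0336 \cdot 10^{6}$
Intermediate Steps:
$v{\left(W,d \right)} = -12 + 4 d$ ($v{\left(W,d \right)} = \left(-3 + d\right) 4 = -12 + 4 d$)
$G = -1010$ ($G = -1041 - -31 = -1041 + 31 = -1010$)
$\left(-196 + G\right) \left(-1188 + 331\right) - \left(- \frac{268}{95} + \frac{1868}{v{\left(42,-19 \right)}}\right) = \left(-196 - 1010\right) \left(-1188 + 331\right) - \left(- \frac{268}{95} + \frac{1868}{-12 + 4 \left(-19\right)}\right) = \left(-1206\right) \left(-857\right) - \left(- \frac{268}{95} + \frac{1868}{-12 - 76}\right) = 1033542 - \left(- \frac{268}{95} + \frac{1868}{-88}\right) = 1033542 + \left(\left(-1868\right) \left(- \frac{1}{88}\right) + \frac{268}{95}\right) = 1033542 + \left(\frac{467}{22} + \frac{268}{95}\right) = 1033542 + \frac{50261}{2090} = \frac{2160153041}{2090}$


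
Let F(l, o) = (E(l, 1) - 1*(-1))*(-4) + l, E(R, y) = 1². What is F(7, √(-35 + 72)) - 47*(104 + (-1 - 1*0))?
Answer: -4842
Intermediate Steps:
E(R, y) = 1
F(l, o) = -8 + l (F(l, o) = (1 - 1*(-1))*(-4) + l = (1 + 1)*(-4) + l = 2*(-4) + l = -8 + l)
F(7, √(-35 + 72)) - 47*(104 + (-1 - 1*0)) = (-8 + 7) - 47*(104 + (-1 - 1*0)) = -1 - 47*(104 + (-1 + 0)) = -1 - 47*(104 - 1) = -1 - 47*103 = -1 - 4841 = -4842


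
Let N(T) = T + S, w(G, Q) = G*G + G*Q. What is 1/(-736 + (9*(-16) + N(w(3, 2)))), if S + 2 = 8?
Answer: -1/859 ≈ -0.0011641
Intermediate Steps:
S = 6 (S = -2 + 8 = 6)
w(G, Q) = G**2 + G*Q
N(T) = 6 + T (N(T) = T + 6 = 6 + T)
1/(-736 + (9*(-16) + N(w(3, 2)))) = 1/(-736 + (9*(-16) + (6 + 3*(3 + 2)))) = 1/(-736 + (-144 + (6 + 3*5))) = 1/(-736 + (-144 + (6 + 15))) = 1/(-736 + (-144 + 21)) = 1/(-736 - 123) = 1/(-859) = -1/859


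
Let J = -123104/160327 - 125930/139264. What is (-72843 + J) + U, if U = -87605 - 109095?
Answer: -177009822274755/656699392 ≈ -2.6954e+5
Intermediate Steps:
U = -196700
J = -1098056899/656699392 (J = -123104*1/160327 - 125930*1/139264 = -123104/160327 - 62965/69632 = -1098056899/656699392 ≈ -1.6721)
(-72843 + J) + U = (-72843 - 1098056899/656699392) - 196700 = -47837051868355/656699392 - 196700 = -177009822274755/656699392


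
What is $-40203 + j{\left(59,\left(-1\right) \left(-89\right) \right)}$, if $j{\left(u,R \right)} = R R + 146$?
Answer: $-32136$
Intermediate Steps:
$j{\left(u,R \right)} = 146 + R^{2}$ ($j{\left(u,R \right)} = R^{2} + 146 = 146 + R^{2}$)
$-40203 + j{\left(59,\left(-1\right) \left(-89\right) \right)} = -40203 + \left(146 + \left(\left(-1\right) \left(-89\right)\right)^{2}\right) = -40203 + \left(146 + 89^{2}\right) = -40203 + \left(146 + 7921\right) = -40203 + 8067 = -32136$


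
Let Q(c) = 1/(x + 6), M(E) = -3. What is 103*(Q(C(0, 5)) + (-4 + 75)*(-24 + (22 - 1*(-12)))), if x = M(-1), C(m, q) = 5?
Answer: 219493/3 ≈ 73164.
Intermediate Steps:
x = -3
Q(c) = ⅓ (Q(c) = 1/(-3 + 6) = 1/3 = ⅓)
103*(Q(C(0, 5)) + (-4 + 75)*(-24 + (22 - 1*(-12)))) = 103*(⅓ + (-4 + 75)*(-24 + (22 - 1*(-12)))) = 103*(⅓ + 71*(-24 + (22 + 12))) = 103*(⅓ + 71*(-24 + 34)) = 103*(⅓ + 71*10) = 103*(⅓ + 710) = 103*(2131/3) = 219493/3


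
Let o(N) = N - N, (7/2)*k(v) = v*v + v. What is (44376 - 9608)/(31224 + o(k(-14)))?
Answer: 4346/3903 ≈ 1.1135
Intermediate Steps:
k(v) = 2*v/7 + 2*v**2/7 (k(v) = 2*(v*v + v)/7 = 2*(v**2 + v)/7 = 2*(v + v**2)/7 = 2*v/7 + 2*v**2/7)
o(N) = 0
(44376 - 9608)/(31224 + o(k(-14))) = (44376 - 9608)/(31224 + 0) = 34768/31224 = 34768*(1/31224) = 4346/3903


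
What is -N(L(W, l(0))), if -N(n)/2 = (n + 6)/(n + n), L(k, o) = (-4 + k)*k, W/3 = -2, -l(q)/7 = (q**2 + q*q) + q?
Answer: 11/10 ≈ 1.1000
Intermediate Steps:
l(q) = -14*q**2 - 7*q (l(q) = -7*((q**2 + q*q) + q) = -7*((q**2 + q**2) + q) = -7*(2*q**2 + q) = -7*(q + 2*q**2) = -14*q**2 - 7*q)
W = -6 (W = 3*(-2) = -6)
L(k, o) = k*(-4 + k)
N(n) = -(6 + n)/n (N(n) = -2*(n + 6)/(n + n) = -2*(6 + n)/(2*n) = -2*(6 + n)*1/(2*n) = -(6 + n)/n)
-N(L(W, l(0))) = -(-6 - (-6)*(-4 - 6))/((-6*(-4 - 6))) = -(-6 - (-6)*(-10))/((-6*(-10))) = -(-6 - 1*60)/60 = -(-6 - 60)/60 = -(-66)/60 = -1*(-11/10) = 11/10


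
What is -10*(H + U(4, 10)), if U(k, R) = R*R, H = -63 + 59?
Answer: -960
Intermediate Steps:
H = -4
U(k, R) = R²
-10*(H + U(4, 10)) = -10*(-4 + 10²) = -10*(-4 + 100) = -10*96 = -960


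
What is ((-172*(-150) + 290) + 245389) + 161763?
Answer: 433242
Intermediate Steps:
((-172*(-150) + 290) + 245389) + 161763 = ((25800 + 290) + 245389) + 161763 = (26090 + 245389) + 161763 = 271479 + 161763 = 433242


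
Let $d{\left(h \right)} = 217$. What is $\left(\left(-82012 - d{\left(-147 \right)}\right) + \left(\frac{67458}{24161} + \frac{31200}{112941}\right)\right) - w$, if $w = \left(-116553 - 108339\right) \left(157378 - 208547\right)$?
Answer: $- \frac{10467170992263610433}{909589167} \approx -1.1508 \cdot 10^{10}$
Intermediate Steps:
$w = 11507498748$ ($w = \left(-224892\right) \left(-51169\right) = 11507498748$)
$\left(\left(-82012 - d{\left(-147 \right)}\right) + \left(\frac{67458}{24161} + \frac{31200}{112941}\right)\right) - w = \left(\left(-82012 - 217\right) + \left(\frac{67458}{24161} + \frac{31200}{112941}\right)\right) - 11507498748 = \left(\left(-82012 - 217\right) + \left(67458 \cdot \frac{1}{24161} + 31200 \cdot \frac{1}{112941}\right)\right) - 11507498748 = \left(-82229 + \left(\frac{67458}{24161} + \frac{10400}{37647}\right)\right) - 11507498748 = \left(-82229 + \frac{2790865726}{909589167}\right) - 11507498748 = - \frac{74791816747517}{909589167} - 11507498748 = - \frac{10467170992263610433}{909589167}$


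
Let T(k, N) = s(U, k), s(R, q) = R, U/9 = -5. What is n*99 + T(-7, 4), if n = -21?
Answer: -2124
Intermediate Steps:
U = -45 (U = 9*(-5) = -45)
T(k, N) = -45
n*99 + T(-7, 4) = -21*99 - 45 = -2079 - 45 = -2124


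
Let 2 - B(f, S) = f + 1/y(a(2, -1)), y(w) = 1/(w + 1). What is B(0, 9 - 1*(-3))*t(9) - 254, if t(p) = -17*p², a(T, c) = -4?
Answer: -7139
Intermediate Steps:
y(w) = 1/(1 + w)
B(f, S) = 5 - f (B(f, S) = 2 - (f + 1/(1/(1 - 4))) = 2 - (f + 1/(1/(-3))) = 2 - (f + 1/(-⅓)) = 2 - (f - 3) = 2 - (-3 + f) = 2 + (3 - f) = 5 - f)
B(0, 9 - 1*(-3))*t(9) - 254 = (5 - 1*0)*(-17*9²) - 254 = (5 + 0)*(-17*81) - 254 = 5*(-1377) - 254 = -6885 - 254 = -7139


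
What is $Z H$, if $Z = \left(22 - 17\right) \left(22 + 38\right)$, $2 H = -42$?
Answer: $-6300$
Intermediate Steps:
$H = -21$ ($H = \frac{1}{2} \left(-42\right) = -21$)
$Z = 300$ ($Z = 5 \cdot 60 = 300$)
$Z H = 300 \left(-21\right) = -6300$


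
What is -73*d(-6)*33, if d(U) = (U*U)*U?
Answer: 520344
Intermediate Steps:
d(U) = U**3 (d(U) = U**2*U = U**3)
-73*d(-6)*33 = -73*(-6)**3*33 = -73*(-216)*33 = 15768*33 = 520344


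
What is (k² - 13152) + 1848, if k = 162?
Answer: 14940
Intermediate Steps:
(k² - 13152) + 1848 = (162² - 13152) + 1848 = (26244 - 13152) + 1848 = 13092 + 1848 = 14940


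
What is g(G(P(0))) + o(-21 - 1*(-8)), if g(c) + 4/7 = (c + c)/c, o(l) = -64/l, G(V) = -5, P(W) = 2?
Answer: 578/91 ≈ 6.3516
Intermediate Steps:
g(c) = 10/7 (g(c) = -4/7 + (c + c)/c = -4/7 + (2*c)/c = -4/7 + 2 = 10/7)
g(G(P(0))) + o(-21 - 1*(-8)) = 10/7 - 64/(-21 - 1*(-8)) = 10/7 - 64/(-21 + 8) = 10/7 - 64/(-13) = 10/7 - 64*(-1/13) = 10/7 + 64/13 = 578/91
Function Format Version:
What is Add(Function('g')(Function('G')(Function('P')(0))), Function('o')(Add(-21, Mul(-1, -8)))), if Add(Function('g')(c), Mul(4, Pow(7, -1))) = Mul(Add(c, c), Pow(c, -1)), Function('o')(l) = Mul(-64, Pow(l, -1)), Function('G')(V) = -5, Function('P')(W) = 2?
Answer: Rational(578, 91) ≈ 6.3516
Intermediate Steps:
Function('g')(c) = Rational(10, 7) (Function('g')(c) = Add(Rational(-4, 7), Mul(Add(c, c), Pow(c, -1))) = Add(Rational(-4, 7), Mul(Mul(2, c), Pow(c, -1))) = Add(Rational(-4, 7), 2) = Rational(10, 7))
Add(Function('g')(Function('G')(Function('P')(0))), Function('o')(Add(-21, Mul(-1, -8)))) = Add(Rational(10, 7), Mul(-64, Pow(Add(-21, Mul(-1, -8)), -1))) = Add(Rational(10, 7), Mul(-64, Pow(Add(-21, 8), -1))) = Add(Rational(10, 7), Mul(-64, Pow(-13, -1))) = Add(Rational(10, 7), Mul(-64, Rational(-1, 13))) = Add(Rational(10, 7), Rational(64, 13)) = Rational(578, 91)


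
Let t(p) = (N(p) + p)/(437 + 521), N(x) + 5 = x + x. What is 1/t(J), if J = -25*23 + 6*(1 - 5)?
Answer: -479/901 ≈ -0.53163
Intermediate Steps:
J = -599 (J = -575 + 6*(-4) = -575 - 24 = -599)
N(x) = -5 + 2*x (N(x) = -5 + (x + x) = -5 + 2*x)
t(p) = -5/958 + 3*p/958 (t(p) = ((-5 + 2*p) + p)/(437 + 521) = (-5 + 3*p)/958 = (-5 + 3*p)*(1/958) = -5/958 + 3*p/958)
1/t(J) = 1/(-5/958 + (3/958)*(-599)) = 1/(-5/958 - 1797/958) = 1/(-901/479) = -479/901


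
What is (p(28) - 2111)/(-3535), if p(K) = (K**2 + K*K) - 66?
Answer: 87/505 ≈ 0.17228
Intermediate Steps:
p(K) = -66 + 2*K**2 (p(K) = (K**2 + K**2) - 66 = 2*K**2 - 66 = -66 + 2*K**2)
(p(28) - 2111)/(-3535) = ((-66 + 2*28**2) - 2111)/(-3535) = ((-66 + 2*784) - 2111)*(-1/3535) = ((-66 + 1568) - 2111)*(-1/3535) = (1502 - 2111)*(-1/3535) = -609*(-1/3535) = 87/505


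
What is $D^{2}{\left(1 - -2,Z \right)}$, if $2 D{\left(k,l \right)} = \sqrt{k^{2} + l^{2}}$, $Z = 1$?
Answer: $\frac{5}{2} \approx 2.5$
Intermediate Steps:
$D{\left(k,l \right)} = \frac{\sqrt{k^{2} + l^{2}}}{2}$
$D^{2}{\left(1 - -2,Z \right)} = \left(\frac{\sqrt{\left(1 - -2\right)^{2} + 1^{2}}}{2}\right)^{2} = \left(\frac{\sqrt{\left(1 + 2\right)^{2} + 1}}{2}\right)^{2} = \left(\frac{\sqrt{3^{2} + 1}}{2}\right)^{2} = \left(\frac{\sqrt{9 + 1}}{2}\right)^{2} = \left(\frac{\sqrt{10}}{2}\right)^{2} = \frac{5}{2}$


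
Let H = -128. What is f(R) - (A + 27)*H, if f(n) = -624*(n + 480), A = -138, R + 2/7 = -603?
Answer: 439056/7 ≈ 62722.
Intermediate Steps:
R = -4223/7 (R = -2/7 - 603 = -4223/7 ≈ -603.29)
f(n) = -299520 - 624*n (f(n) = -624*(480 + n) = -299520 - 624*n)
f(R) - (A + 27)*H = (-299520 - 624*(-4223/7)) - (-138 + 27)*(-128) = (-299520 + 2635152/7) - (-111)*(-128) = 538512/7 - 1*14208 = 538512/7 - 14208 = 439056/7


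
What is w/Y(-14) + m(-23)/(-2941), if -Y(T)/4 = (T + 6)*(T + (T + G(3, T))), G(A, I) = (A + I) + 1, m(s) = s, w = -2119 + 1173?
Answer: 1405077/1788128 ≈ 0.78578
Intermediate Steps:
w = -946
G(A, I) = 1 + A + I
Y(T) = -4*(4 + 3*T)*(6 + T) (Y(T) = -4*(T + 6)*(T + (T + (1 + 3 + T))) = -4*(6 + T)*(T + (T + (4 + T))) = -4*(6 + T)*(T + (4 + 2*T)) = -4*(6 + T)*(4 + 3*T) = -4*(4 + 3*T)*(6 + T))
w/Y(-14) + m(-23)/(-2941) = -946/(-96 - 88*(-14) - 12*(-14)²) - 23/(-2941) = -946/(-96 + 1232 - 12*196) - 23*(-1/2941) = -946/(-96 + 1232 - 2352) + 23/2941 = -946/(-1216) + 23/2941 = -946*(-1/1216) + 23/2941 = 473/608 + 23/2941 = 1405077/1788128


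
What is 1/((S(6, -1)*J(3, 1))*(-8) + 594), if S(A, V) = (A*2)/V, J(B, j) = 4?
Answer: 1/978 ≈ 0.0010225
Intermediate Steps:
S(A, V) = 2*A/V (S(A, V) = (2*A)/V = 2*A/V)
1/((S(6, -1)*J(3, 1))*(-8) + 594) = 1/(((2*6/(-1))*4)*(-8) + 594) = 1/(((2*6*(-1))*4)*(-8) + 594) = 1/(-12*4*(-8) + 594) = 1/(-48*(-8) + 594) = 1/(384 + 594) = 1/978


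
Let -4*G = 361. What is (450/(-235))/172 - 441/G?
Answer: 7113843/1459162 ≈ 4.8753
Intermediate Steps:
G = -361/4 (G = -¼*361 = -361/4 ≈ -90.250)
(450/(-235))/172 - 441/G = (450/(-235))/172 - 441/(-361/4) = (450*(-1/235))*(1/172) - 441*(-4/361) = -90/47*1/172 + 1764/361 = -45/4042 + 1764/361 = 7113843/1459162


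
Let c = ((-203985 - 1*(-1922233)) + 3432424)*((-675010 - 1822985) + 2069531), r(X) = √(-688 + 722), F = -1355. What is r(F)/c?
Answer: -√34/2206877527808 ≈ -2.6422e-12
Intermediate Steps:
r(X) = √34
c = -2206877527808 (c = ((-203985 + 1922233) + 3432424)*(-2497995 + 2069531) = (1718248 + 3432424)*(-428464) = 5150672*(-428464) = -2206877527808)
r(F)/c = √34/(-2206877527808) = √34*(-1/2206877527808) = -√34/2206877527808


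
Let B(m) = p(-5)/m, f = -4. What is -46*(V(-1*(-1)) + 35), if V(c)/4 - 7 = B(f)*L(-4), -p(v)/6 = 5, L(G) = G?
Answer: 2622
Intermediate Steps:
p(v) = -30 (p(v) = -6*5 = -30)
B(m) = -30/m
V(c) = -92 (V(c) = 28 + 4*(-30/(-4)*(-4)) = 28 + 4*(-30*(-1/4)*(-4)) = 28 + 4*((15/2)*(-4)) = 28 + 4*(-30) = 28 - 120 = -92)
-46*(V(-1*(-1)) + 35) = -46*(-92 + 35) = -46*(-57) = 2622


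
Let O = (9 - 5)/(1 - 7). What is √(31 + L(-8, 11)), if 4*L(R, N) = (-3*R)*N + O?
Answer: √3486/6 ≈ 9.8404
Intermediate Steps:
O = -⅔ (O = 4/(-6) = 4*(-⅙) = -⅔ ≈ -0.66667)
L(R, N) = -⅙ - 3*N*R/4 (L(R, N) = ((-3*R)*N - ⅔)/4 = (-3*N*R - ⅔)/4 = (-⅔ - 3*N*R)/4 = -⅙ - 3*N*R/4)
√(31 + L(-8, 11)) = √(31 + (-⅙ - ¾*11*(-8))) = √(31 + (-⅙ + 66)) = √(31 + 395/6) = √(581/6) = √3486/6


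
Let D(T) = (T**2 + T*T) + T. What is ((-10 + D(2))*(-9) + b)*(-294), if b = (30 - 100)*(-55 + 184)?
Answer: 2654820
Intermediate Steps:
D(T) = T + 2*T**2 (D(T) = (T**2 + T**2) + T = 2*T**2 + T = T + 2*T**2)
b = -9030 (b = -70*129 = -9030)
((-10 + D(2))*(-9) + b)*(-294) = ((-10 + 2*(1 + 2*2))*(-9) - 9030)*(-294) = ((-10 + 2*(1 + 4))*(-9) - 9030)*(-294) = ((-10 + 2*5)*(-9) - 9030)*(-294) = ((-10 + 10)*(-9) - 9030)*(-294) = (0*(-9) - 9030)*(-294) = (0 - 9030)*(-294) = -9030*(-294) = 2654820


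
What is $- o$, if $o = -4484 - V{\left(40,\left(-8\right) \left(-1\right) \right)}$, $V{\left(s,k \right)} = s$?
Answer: $4524$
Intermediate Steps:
$o = -4524$ ($o = -4484 - 40 = -4524$)
$- o = \left(-1\right) \left(-4524\right) = 4524$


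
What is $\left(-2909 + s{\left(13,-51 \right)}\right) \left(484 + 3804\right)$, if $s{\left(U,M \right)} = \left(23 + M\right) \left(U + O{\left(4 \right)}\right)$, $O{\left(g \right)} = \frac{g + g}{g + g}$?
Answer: $-14154688$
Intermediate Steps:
$O{\left(g \right)} = 1$ ($O{\left(g \right)} = \frac{2 g}{2 g} = 2 g \frac{1}{2 g} = 1$)
$s{\left(U,M \right)} = \left(1 + U\right) \left(23 + M\right)$ ($s{\left(U,M \right)} = \left(23 + M\right) \left(U + 1\right) = \left(23 + M\right) \left(1 + U\right) = \left(1 + U\right) \left(23 + M\right)$)
$\left(-2909 + s{\left(13,-51 \right)}\right) \left(484 + 3804\right) = \left(-2909 + \left(23 - 51 + 23 \cdot 13 - 663\right)\right) \left(484 + 3804\right) = \left(-2909 + \left(23 - 51 + 299 - 663\right)\right) 4288 = \left(-2909 - 392\right) 4288 = \left(-3301\right) 4288 = -14154688$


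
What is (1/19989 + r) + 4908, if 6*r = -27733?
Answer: 11427047/39978 ≈ 285.83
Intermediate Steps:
r = -27733/6 (r = (1/6)*(-27733) = -27733/6 ≈ -4622.2)
(1/19989 + r) + 4908 = (1/19989 - 27733/6) + 4908 = -184784977/39978 + 4908 = 11427047/39978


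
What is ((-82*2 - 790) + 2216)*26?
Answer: 32812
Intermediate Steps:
((-82*2 - 790) + 2216)*26 = ((-164 - 790) + 2216)*26 = (-954 + 2216)*26 = 1262*26 = 32812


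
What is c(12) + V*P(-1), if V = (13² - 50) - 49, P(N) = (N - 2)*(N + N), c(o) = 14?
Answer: 434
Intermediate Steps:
P(N) = 2*N*(-2 + N) (P(N) = (-2 + N)*(2*N) = 2*N*(-2 + N))
V = 70 (V = (169 - 50) - 49 = 119 - 49 = 70)
c(12) + V*P(-1) = 14 + 70*(2*(-1)*(-2 - 1)) = 14 + 70*(2*(-1)*(-3)) = 14 + 70*6 = 14 + 420 = 434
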